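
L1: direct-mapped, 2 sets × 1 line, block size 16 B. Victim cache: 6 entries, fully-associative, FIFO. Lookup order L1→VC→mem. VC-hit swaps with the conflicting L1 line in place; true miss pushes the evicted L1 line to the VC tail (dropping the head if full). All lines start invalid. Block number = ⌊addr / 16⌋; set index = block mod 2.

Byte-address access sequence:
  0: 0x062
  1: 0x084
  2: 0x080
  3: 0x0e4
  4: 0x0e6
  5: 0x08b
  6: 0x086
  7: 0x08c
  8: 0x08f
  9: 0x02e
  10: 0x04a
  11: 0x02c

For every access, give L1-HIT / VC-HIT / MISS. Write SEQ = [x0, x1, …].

SEQ = [MISS, MISS, L1-HIT, MISS, L1-HIT, VC-HIT, L1-HIT, L1-HIT, L1-HIT, MISS, MISS, VC-HIT]

#0 0x62→b6/s0 MISS; vc=[]
#1 0x84→b8/s0 MISS; vc=[6]
#2 0x80→b8/s0 L1-HIT; vc=[6]
#3 0xe4→b14/s0 MISS; vc=[6,8]
#4 0xe6→b14/s0 L1-HIT; vc=[6,8]
#5 0x8b→b8/s0 VC-HIT; vc=[6,14]
#6 0x86→b8/s0 L1-HIT; vc=[6,14]
#7 0x8c→b8/s0 L1-HIT; vc=[6,14]
#8 0x8f→b8/s0 L1-HIT; vc=[6,14]
#9 0x2e→b2/s0 MISS; vc=[6,14,8]
#10 0x4a→b4/s0 MISS; vc=[6,14,8,2]
#11 0x2c→b2/s0 VC-HIT; vc=[6,14,8,4]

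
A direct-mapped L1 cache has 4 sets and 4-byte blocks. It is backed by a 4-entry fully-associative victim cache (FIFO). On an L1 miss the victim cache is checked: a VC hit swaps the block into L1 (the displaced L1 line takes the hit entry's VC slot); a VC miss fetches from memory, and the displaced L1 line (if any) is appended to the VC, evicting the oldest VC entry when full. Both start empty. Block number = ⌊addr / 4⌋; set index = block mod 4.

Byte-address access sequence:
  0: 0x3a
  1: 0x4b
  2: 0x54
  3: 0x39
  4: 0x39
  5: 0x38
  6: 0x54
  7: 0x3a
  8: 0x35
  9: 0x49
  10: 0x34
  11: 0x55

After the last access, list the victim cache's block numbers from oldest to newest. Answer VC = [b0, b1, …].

VC = [14, 13]

0: 0x3a (blk 14, set 2) → MISS  vc=[]
1: 0x4b (blk 18, set 2) → MISS  vc=[14]
2: 0x54 (blk 21, set 1) → MISS  vc=[14]
3: 0x39 (blk 14, set 2) → VC-HIT  vc=[18]
4: 0x39 (blk 14, set 2) → L1-HIT  vc=[18]
5: 0x38 (blk 14, set 2) → L1-HIT  vc=[18]
6: 0x54 (blk 21, set 1) → L1-HIT  vc=[18]
7: 0x3a (blk 14, set 2) → L1-HIT  vc=[18]
8: 0x35 (blk 13, set 1) → MISS  vc=[18, 21]
9: 0x49 (blk 18, set 2) → VC-HIT  vc=[14, 21]
10: 0x34 (blk 13, set 1) → L1-HIT  vc=[14, 21]
11: 0x55 (blk 21, set 1) → VC-HIT  vc=[14, 13]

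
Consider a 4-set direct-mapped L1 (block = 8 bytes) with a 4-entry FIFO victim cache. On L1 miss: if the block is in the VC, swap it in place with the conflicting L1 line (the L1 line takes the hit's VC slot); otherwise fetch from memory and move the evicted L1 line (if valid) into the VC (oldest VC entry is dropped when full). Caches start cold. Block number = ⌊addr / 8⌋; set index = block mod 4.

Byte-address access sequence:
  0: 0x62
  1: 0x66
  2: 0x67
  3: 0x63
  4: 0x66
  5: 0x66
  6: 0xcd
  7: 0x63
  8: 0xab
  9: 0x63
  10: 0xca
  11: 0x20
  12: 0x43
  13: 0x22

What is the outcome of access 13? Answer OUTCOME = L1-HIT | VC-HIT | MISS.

  [0] addr=0x62 blk=12 s=0: MISS | VC []
  [1] addr=0x66 blk=12 s=0: L1-HIT | VC []
  [2] addr=0x67 blk=12 s=0: L1-HIT | VC []
  [3] addr=0x63 blk=12 s=0: L1-HIT | VC []
  [4] addr=0x66 blk=12 s=0: L1-HIT | VC []
  [5] addr=0x66 blk=12 s=0: L1-HIT | VC []
  [6] addr=0xcd blk=25 s=1: MISS | VC []
  [7] addr=0x63 blk=12 s=0: L1-HIT | VC []
  [8] addr=0xab blk=21 s=1: MISS | VC [25]
  [9] addr=0x63 blk=12 s=0: L1-HIT | VC [25]
  [10] addr=0xca blk=25 s=1: VC-HIT | VC [21]
  [11] addr=0x20 blk=4 s=0: MISS | VC [21, 12]
  [12] addr=0x43 blk=8 s=0: MISS | VC [21, 12, 4]
  [13] addr=0x22 blk=4 s=0: VC-HIT | VC [21, 12, 8]

OUTCOME = VC-HIT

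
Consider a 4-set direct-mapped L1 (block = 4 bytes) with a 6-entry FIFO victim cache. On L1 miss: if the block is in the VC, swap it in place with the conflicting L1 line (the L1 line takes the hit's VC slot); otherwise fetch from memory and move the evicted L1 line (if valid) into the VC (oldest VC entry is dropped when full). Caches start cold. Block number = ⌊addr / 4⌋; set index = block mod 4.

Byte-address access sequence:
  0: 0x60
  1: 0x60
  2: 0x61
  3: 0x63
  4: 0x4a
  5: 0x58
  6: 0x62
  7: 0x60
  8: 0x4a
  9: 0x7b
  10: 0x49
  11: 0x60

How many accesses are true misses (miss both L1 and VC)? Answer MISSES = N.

MISSES = 4

  [0] addr=0x60 blk=24 s=0: MISS | VC []
  [1] addr=0x60 blk=24 s=0: L1-HIT | VC []
  [2] addr=0x61 blk=24 s=0: L1-HIT | VC []
  [3] addr=0x63 blk=24 s=0: L1-HIT | VC []
  [4] addr=0x4a blk=18 s=2: MISS | VC []
  [5] addr=0x58 blk=22 s=2: MISS | VC [18]
  [6] addr=0x62 blk=24 s=0: L1-HIT | VC [18]
  [7] addr=0x60 blk=24 s=0: L1-HIT | VC [18]
  [8] addr=0x4a blk=18 s=2: VC-HIT | VC [22]
  [9] addr=0x7b blk=30 s=2: MISS | VC [22, 18]
  [10] addr=0x49 blk=18 s=2: VC-HIT | VC [22, 30]
  [11] addr=0x60 blk=24 s=0: L1-HIT | VC [22, 30]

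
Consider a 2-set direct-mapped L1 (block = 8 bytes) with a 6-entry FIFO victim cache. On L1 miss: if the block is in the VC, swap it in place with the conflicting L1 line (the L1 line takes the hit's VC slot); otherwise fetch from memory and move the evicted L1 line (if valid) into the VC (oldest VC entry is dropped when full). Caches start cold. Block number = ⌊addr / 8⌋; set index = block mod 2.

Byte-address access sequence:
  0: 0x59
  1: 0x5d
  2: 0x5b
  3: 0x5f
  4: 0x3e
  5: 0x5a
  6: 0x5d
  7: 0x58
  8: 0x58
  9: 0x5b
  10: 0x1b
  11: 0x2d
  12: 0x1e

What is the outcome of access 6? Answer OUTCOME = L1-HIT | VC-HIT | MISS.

#0 0x59→b11/s1 MISS; vc=[]
#1 0x5d→b11/s1 L1-HIT; vc=[]
#2 0x5b→b11/s1 L1-HIT; vc=[]
#3 0x5f→b11/s1 L1-HIT; vc=[]
#4 0x3e→b7/s1 MISS; vc=[11]
#5 0x5a→b11/s1 VC-HIT; vc=[7]
#6 0x5d→b11/s1 L1-HIT; vc=[7]
#7 0x58→b11/s1 L1-HIT; vc=[7]
#8 0x58→b11/s1 L1-HIT; vc=[7]
#9 0x5b→b11/s1 L1-HIT; vc=[7]
#10 0x1b→b3/s1 MISS; vc=[7,11]
#11 0x2d→b5/s1 MISS; vc=[7,11,3]
#12 0x1e→b3/s1 VC-HIT; vc=[7,11,5]

OUTCOME = L1-HIT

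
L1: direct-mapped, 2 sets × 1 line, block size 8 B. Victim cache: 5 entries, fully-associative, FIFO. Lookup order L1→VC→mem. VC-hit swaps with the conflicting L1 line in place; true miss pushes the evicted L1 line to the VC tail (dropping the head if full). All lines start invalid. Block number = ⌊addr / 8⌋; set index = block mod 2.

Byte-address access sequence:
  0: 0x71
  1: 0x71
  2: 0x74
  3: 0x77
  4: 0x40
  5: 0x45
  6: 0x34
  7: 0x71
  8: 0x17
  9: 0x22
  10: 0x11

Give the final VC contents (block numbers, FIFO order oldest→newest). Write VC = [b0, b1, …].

0: 0x71 (blk 14, set 0) → MISS  vc=[]
1: 0x71 (blk 14, set 0) → L1-HIT  vc=[]
2: 0x74 (blk 14, set 0) → L1-HIT  vc=[]
3: 0x77 (blk 14, set 0) → L1-HIT  vc=[]
4: 0x40 (blk 8, set 0) → MISS  vc=[14]
5: 0x45 (blk 8, set 0) → L1-HIT  vc=[14]
6: 0x34 (blk 6, set 0) → MISS  vc=[14, 8]
7: 0x71 (blk 14, set 0) → VC-HIT  vc=[6, 8]
8: 0x17 (blk 2, set 0) → MISS  vc=[6, 8, 14]
9: 0x22 (blk 4, set 0) → MISS  vc=[6, 8, 14, 2]
10: 0x11 (blk 2, set 0) → VC-HIT  vc=[6, 8, 14, 4]

VC = [6, 8, 14, 4]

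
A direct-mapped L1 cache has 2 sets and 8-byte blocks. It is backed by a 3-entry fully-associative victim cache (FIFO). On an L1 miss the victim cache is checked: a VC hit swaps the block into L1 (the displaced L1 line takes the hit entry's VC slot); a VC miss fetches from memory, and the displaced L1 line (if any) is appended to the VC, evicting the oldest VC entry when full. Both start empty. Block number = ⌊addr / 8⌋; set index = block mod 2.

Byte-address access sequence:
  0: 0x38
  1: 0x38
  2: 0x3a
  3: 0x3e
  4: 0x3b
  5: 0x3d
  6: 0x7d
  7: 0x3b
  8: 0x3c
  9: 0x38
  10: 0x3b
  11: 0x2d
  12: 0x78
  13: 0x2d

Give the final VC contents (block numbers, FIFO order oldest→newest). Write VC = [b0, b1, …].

  [0] addr=0x38 blk=7 s=1: MISS | VC []
  [1] addr=0x38 blk=7 s=1: L1-HIT | VC []
  [2] addr=0x3a blk=7 s=1: L1-HIT | VC []
  [3] addr=0x3e blk=7 s=1: L1-HIT | VC []
  [4] addr=0x3b blk=7 s=1: L1-HIT | VC []
  [5] addr=0x3d blk=7 s=1: L1-HIT | VC []
  [6] addr=0x7d blk=15 s=1: MISS | VC [7]
  [7] addr=0x3b blk=7 s=1: VC-HIT | VC [15]
  [8] addr=0x3c blk=7 s=1: L1-HIT | VC [15]
  [9] addr=0x38 blk=7 s=1: L1-HIT | VC [15]
  [10] addr=0x3b blk=7 s=1: L1-HIT | VC [15]
  [11] addr=0x2d blk=5 s=1: MISS | VC [15, 7]
  [12] addr=0x78 blk=15 s=1: VC-HIT | VC [5, 7]
  [13] addr=0x2d blk=5 s=1: VC-HIT | VC [15, 7]

VC = [15, 7]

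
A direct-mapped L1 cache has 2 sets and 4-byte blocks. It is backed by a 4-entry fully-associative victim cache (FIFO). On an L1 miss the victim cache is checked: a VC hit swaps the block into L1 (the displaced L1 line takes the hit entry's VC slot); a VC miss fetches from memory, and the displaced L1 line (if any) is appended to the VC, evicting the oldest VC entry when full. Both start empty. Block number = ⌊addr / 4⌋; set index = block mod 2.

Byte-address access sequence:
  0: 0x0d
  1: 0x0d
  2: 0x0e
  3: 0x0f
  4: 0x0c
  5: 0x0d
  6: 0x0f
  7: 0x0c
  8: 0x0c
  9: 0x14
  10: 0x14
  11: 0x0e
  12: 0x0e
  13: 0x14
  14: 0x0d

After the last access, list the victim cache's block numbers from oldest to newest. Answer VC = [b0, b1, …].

#0 0xd→b3/s1 MISS; vc=[]
#1 0xd→b3/s1 L1-HIT; vc=[]
#2 0xe→b3/s1 L1-HIT; vc=[]
#3 0xf→b3/s1 L1-HIT; vc=[]
#4 0xc→b3/s1 L1-HIT; vc=[]
#5 0xd→b3/s1 L1-HIT; vc=[]
#6 0xf→b3/s1 L1-HIT; vc=[]
#7 0xc→b3/s1 L1-HIT; vc=[]
#8 0xc→b3/s1 L1-HIT; vc=[]
#9 0x14→b5/s1 MISS; vc=[3]
#10 0x14→b5/s1 L1-HIT; vc=[3]
#11 0xe→b3/s1 VC-HIT; vc=[5]
#12 0xe→b3/s1 L1-HIT; vc=[5]
#13 0x14→b5/s1 VC-HIT; vc=[3]
#14 0xd→b3/s1 VC-HIT; vc=[5]

VC = [5]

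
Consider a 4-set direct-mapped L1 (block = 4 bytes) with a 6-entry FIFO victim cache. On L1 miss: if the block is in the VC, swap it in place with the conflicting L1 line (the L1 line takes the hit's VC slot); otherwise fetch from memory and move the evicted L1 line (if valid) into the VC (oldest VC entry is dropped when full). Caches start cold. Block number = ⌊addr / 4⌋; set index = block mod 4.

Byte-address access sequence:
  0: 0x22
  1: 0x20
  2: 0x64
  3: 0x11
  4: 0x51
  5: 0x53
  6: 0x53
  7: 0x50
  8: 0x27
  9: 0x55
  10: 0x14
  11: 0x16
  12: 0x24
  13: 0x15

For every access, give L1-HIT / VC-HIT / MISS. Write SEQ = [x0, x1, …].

#0 0x22→b8/s0 MISS; vc=[]
#1 0x20→b8/s0 L1-HIT; vc=[]
#2 0x64→b25/s1 MISS; vc=[]
#3 0x11→b4/s0 MISS; vc=[8]
#4 0x51→b20/s0 MISS; vc=[8,4]
#5 0x53→b20/s0 L1-HIT; vc=[8,4]
#6 0x53→b20/s0 L1-HIT; vc=[8,4]
#7 0x50→b20/s0 L1-HIT; vc=[8,4]
#8 0x27→b9/s1 MISS; vc=[8,4,25]
#9 0x55→b21/s1 MISS; vc=[8,4,25,9]
#10 0x14→b5/s1 MISS; vc=[8,4,25,9,21]
#11 0x16→b5/s1 L1-HIT; vc=[8,4,25,9,21]
#12 0x24→b9/s1 VC-HIT; vc=[8,4,25,5,21]
#13 0x15→b5/s1 VC-HIT; vc=[8,4,25,9,21]

SEQ = [MISS, L1-HIT, MISS, MISS, MISS, L1-HIT, L1-HIT, L1-HIT, MISS, MISS, MISS, L1-HIT, VC-HIT, VC-HIT]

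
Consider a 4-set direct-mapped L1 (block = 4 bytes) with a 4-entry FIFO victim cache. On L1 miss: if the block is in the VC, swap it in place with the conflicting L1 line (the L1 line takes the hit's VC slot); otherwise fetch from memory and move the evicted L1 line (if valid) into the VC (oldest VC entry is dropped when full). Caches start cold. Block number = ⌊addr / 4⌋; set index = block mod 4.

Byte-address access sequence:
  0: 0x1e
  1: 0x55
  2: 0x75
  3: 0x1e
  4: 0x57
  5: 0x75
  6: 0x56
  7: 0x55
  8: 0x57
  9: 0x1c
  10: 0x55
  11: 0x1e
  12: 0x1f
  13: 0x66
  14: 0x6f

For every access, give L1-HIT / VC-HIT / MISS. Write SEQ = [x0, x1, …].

0: 0x1e (blk 7, set 3) → MISS  vc=[]
1: 0x55 (blk 21, set 1) → MISS  vc=[]
2: 0x75 (blk 29, set 1) → MISS  vc=[21]
3: 0x1e (blk 7, set 3) → L1-HIT  vc=[21]
4: 0x57 (blk 21, set 1) → VC-HIT  vc=[29]
5: 0x75 (blk 29, set 1) → VC-HIT  vc=[21]
6: 0x56 (blk 21, set 1) → VC-HIT  vc=[29]
7: 0x55 (blk 21, set 1) → L1-HIT  vc=[29]
8: 0x57 (blk 21, set 1) → L1-HIT  vc=[29]
9: 0x1c (blk 7, set 3) → L1-HIT  vc=[29]
10: 0x55 (blk 21, set 1) → L1-HIT  vc=[29]
11: 0x1e (blk 7, set 3) → L1-HIT  vc=[29]
12: 0x1f (blk 7, set 3) → L1-HIT  vc=[29]
13: 0x66 (blk 25, set 1) → MISS  vc=[29, 21]
14: 0x6f (blk 27, set 3) → MISS  vc=[29, 21, 7]

SEQ = [MISS, MISS, MISS, L1-HIT, VC-HIT, VC-HIT, VC-HIT, L1-HIT, L1-HIT, L1-HIT, L1-HIT, L1-HIT, L1-HIT, MISS, MISS]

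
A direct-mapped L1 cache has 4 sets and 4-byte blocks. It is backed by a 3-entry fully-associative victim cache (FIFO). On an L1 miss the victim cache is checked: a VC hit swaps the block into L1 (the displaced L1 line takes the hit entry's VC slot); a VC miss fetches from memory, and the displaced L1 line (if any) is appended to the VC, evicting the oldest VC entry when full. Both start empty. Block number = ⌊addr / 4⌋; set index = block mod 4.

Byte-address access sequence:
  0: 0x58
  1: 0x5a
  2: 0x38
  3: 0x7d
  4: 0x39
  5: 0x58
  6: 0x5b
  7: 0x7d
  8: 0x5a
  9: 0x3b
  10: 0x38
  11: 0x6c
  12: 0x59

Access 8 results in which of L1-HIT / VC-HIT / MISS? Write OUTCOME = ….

0: 0x58 (blk 22, set 2) → MISS  vc=[]
1: 0x5a (blk 22, set 2) → L1-HIT  vc=[]
2: 0x38 (blk 14, set 2) → MISS  vc=[22]
3: 0x7d (blk 31, set 3) → MISS  vc=[22]
4: 0x39 (blk 14, set 2) → L1-HIT  vc=[22]
5: 0x58 (blk 22, set 2) → VC-HIT  vc=[14]
6: 0x5b (blk 22, set 2) → L1-HIT  vc=[14]
7: 0x7d (blk 31, set 3) → L1-HIT  vc=[14]
8: 0x5a (blk 22, set 2) → L1-HIT  vc=[14]
9: 0x3b (blk 14, set 2) → VC-HIT  vc=[22]
10: 0x38 (blk 14, set 2) → L1-HIT  vc=[22]
11: 0x6c (blk 27, set 3) → MISS  vc=[22, 31]
12: 0x59 (blk 22, set 2) → VC-HIT  vc=[14, 31]

OUTCOME = L1-HIT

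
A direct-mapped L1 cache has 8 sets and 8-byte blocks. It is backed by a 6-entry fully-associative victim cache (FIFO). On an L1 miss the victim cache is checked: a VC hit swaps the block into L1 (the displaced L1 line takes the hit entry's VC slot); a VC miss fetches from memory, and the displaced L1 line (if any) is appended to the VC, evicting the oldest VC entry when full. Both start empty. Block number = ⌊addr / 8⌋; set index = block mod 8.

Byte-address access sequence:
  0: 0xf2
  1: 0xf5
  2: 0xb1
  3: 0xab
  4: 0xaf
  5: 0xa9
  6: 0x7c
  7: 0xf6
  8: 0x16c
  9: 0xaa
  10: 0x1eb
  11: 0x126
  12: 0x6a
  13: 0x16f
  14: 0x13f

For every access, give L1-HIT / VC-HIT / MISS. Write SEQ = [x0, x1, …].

  [0] addr=0xf2 blk=30 s=6: MISS | VC []
  [1] addr=0xf5 blk=30 s=6: L1-HIT | VC []
  [2] addr=0xb1 blk=22 s=6: MISS | VC [30]
  [3] addr=0xab blk=21 s=5: MISS | VC [30]
  [4] addr=0xaf blk=21 s=5: L1-HIT | VC [30]
  [5] addr=0xa9 blk=21 s=5: L1-HIT | VC [30]
  [6] addr=0x7c blk=15 s=7: MISS | VC [30]
  [7] addr=0xf6 blk=30 s=6: VC-HIT | VC [22]
  [8] addr=0x16c blk=45 s=5: MISS | VC [22, 21]
  [9] addr=0xaa blk=21 s=5: VC-HIT | VC [22, 45]
  [10] addr=0x1eb blk=61 s=5: MISS | VC [22, 45, 21]
  [11] addr=0x126 blk=36 s=4: MISS | VC [22, 45, 21]
  [12] addr=0x6a blk=13 s=5: MISS | VC [22, 45, 21, 61]
  [13] addr=0x16f blk=45 s=5: VC-HIT | VC [22, 13, 21, 61]
  [14] addr=0x13f blk=39 s=7: MISS | VC [22, 13, 21, 61, 15]

SEQ = [MISS, L1-HIT, MISS, MISS, L1-HIT, L1-HIT, MISS, VC-HIT, MISS, VC-HIT, MISS, MISS, MISS, VC-HIT, MISS]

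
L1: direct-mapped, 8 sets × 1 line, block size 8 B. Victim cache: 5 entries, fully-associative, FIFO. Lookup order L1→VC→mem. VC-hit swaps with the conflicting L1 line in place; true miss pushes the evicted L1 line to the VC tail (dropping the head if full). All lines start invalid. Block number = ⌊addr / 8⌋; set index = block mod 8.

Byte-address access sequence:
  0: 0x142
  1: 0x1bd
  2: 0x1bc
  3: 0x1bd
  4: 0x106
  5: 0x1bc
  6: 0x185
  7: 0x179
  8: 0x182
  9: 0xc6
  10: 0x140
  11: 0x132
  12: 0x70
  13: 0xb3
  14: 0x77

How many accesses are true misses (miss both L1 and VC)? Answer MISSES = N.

  [0] addr=0x142 blk=40 s=0: MISS | VC []
  [1] addr=0x1bd blk=55 s=7: MISS | VC []
  [2] addr=0x1bc blk=55 s=7: L1-HIT | VC []
  [3] addr=0x1bd blk=55 s=7: L1-HIT | VC []
  [4] addr=0x106 blk=32 s=0: MISS | VC [40]
  [5] addr=0x1bc blk=55 s=7: L1-HIT | VC [40]
  [6] addr=0x185 blk=48 s=0: MISS | VC [40, 32]
  [7] addr=0x179 blk=47 s=7: MISS | VC [40, 32, 55]
  [8] addr=0x182 blk=48 s=0: L1-HIT | VC [40, 32, 55]
  [9] addr=0xc6 blk=24 s=0: MISS | VC [40, 32, 55, 48]
  [10] addr=0x140 blk=40 s=0: VC-HIT | VC [24, 32, 55, 48]
  [11] addr=0x132 blk=38 s=6: MISS | VC [24, 32, 55, 48]
  [12] addr=0x70 blk=14 s=6: MISS | VC [24, 32, 55, 48, 38]
  [13] addr=0xb3 blk=22 s=6: MISS | VC [32, 55, 48, 38, 14]
  [14] addr=0x77 blk=14 s=6: VC-HIT | VC [32, 55, 48, 38, 22]

MISSES = 9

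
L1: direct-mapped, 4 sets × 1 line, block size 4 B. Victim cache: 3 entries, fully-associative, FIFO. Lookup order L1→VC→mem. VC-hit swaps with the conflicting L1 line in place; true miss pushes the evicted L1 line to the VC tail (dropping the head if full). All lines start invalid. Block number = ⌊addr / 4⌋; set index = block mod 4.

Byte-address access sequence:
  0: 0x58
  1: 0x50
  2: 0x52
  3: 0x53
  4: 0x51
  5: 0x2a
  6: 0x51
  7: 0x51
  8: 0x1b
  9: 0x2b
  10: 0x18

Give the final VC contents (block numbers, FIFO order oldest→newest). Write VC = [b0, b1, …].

0: 0x58 (blk 22, set 2) → MISS  vc=[]
1: 0x50 (blk 20, set 0) → MISS  vc=[]
2: 0x52 (blk 20, set 0) → L1-HIT  vc=[]
3: 0x53 (blk 20, set 0) → L1-HIT  vc=[]
4: 0x51 (blk 20, set 0) → L1-HIT  vc=[]
5: 0x2a (blk 10, set 2) → MISS  vc=[22]
6: 0x51 (blk 20, set 0) → L1-HIT  vc=[22]
7: 0x51 (blk 20, set 0) → L1-HIT  vc=[22]
8: 0x1b (blk 6, set 2) → MISS  vc=[22, 10]
9: 0x2b (blk 10, set 2) → VC-HIT  vc=[22, 6]
10: 0x18 (blk 6, set 2) → VC-HIT  vc=[22, 10]

VC = [22, 10]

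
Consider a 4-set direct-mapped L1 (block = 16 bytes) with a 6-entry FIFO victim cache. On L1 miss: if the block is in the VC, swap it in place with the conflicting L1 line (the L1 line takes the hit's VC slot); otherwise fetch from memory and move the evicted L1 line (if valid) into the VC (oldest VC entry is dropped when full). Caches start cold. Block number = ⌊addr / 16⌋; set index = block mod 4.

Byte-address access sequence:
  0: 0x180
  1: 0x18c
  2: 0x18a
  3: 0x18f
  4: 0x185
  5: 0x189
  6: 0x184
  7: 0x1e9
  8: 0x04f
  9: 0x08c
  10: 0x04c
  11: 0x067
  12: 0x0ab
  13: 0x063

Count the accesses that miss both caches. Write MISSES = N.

#0 0x180→b24/s0 MISS; vc=[]
#1 0x18c→b24/s0 L1-HIT; vc=[]
#2 0x18a→b24/s0 L1-HIT; vc=[]
#3 0x18f→b24/s0 L1-HIT; vc=[]
#4 0x185→b24/s0 L1-HIT; vc=[]
#5 0x189→b24/s0 L1-HIT; vc=[]
#6 0x184→b24/s0 L1-HIT; vc=[]
#7 0x1e9→b30/s2 MISS; vc=[]
#8 0x4f→b4/s0 MISS; vc=[24]
#9 0x8c→b8/s0 MISS; vc=[24,4]
#10 0x4c→b4/s0 VC-HIT; vc=[24,8]
#11 0x67→b6/s2 MISS; vc=[24,8,30]
#12 0xab→b10/s2 MISS; vc=[24,8,30,6]
#13 0x63→b6/s2 VC-HIT; vc=[24,8,30,10]

MISSES = 6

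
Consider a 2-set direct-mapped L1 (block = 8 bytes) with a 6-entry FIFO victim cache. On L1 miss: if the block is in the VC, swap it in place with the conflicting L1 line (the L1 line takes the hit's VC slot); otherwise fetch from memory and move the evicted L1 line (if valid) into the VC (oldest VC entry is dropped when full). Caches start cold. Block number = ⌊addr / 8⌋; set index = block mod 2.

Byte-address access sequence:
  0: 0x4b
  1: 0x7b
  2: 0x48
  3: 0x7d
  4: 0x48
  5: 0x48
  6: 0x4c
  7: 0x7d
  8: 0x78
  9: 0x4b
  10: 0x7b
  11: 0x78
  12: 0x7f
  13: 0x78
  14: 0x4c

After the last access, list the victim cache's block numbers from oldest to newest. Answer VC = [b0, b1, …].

VC = [15]

#0 0x4b→b9/s1 MISS; vc=[]
#1 0x7b→b15/s1 MISS; vc=[9]
#2 0x48→b9/s1 VC-HIT; vc=[15]
#3 0x7d→b15/s1 VC-HIT; vc=[9]
#4 0x48→b9/s1 VC-HIT; vc=[15]
#5 0x48→b9/s1 L1-HIT; vc=[15]
#6 0x4c→b9/s1 L1-HIT; vc=[15]
#7 0x7d→b15/s1 VC-HIT; vc=[9]
#8 0x78→b15/s1 L1-HIT; vc=[9]
#9 0x4b→b9/s1 VC-HIT; vc=[15]
#10 0x7b→b15/s1 VC-HIT; vc=[9]
#11 0x78→b15/s1 L1-HIT; vc=[9]
#12 0x7f→b15/s1 L1-HIT; vc=[9]
#13 0x78→b15/s1 L1-HIT; vc=[9]
#14 0x4c→b9/s1 VC-HIT; vc=[15]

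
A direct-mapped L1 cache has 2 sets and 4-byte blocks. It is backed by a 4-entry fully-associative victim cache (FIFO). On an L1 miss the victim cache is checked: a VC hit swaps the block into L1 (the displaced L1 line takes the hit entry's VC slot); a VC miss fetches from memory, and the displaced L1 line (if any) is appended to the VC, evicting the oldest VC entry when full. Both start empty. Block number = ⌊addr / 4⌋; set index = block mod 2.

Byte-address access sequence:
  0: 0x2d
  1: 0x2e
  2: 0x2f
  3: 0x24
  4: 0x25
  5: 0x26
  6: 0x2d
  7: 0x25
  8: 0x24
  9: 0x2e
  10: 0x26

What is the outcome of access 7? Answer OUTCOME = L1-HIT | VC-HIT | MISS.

OUTCOME = VC-HIT

#0 0x2d→b11/s1 MISS; vc=[]
#1 0x2e→b11/s1 L1-HIT; vc=[]
#2 0x2f→b11/s1 L1-HIT; vc=[]
#3 0x24→b9/s1 MISS; vc=[11]
#4 0x25→b9/s1 L1-HIT; vc=[11]
#5 0x26→b9/s1 L1-HIT; vc=[11]
#6 0x2d→b11/s1 VC-HIT; vc=[9]
#7 0x25→b9/s1 VC-HIT; vc=[11]
#8 0x24→b9/s1 L1-HIT; vc=[11]
#9 0x2e→b11/s1 VC-HIT; vc=[9]
#10 0x26→b9/s1 VC-HIT; vc=[11]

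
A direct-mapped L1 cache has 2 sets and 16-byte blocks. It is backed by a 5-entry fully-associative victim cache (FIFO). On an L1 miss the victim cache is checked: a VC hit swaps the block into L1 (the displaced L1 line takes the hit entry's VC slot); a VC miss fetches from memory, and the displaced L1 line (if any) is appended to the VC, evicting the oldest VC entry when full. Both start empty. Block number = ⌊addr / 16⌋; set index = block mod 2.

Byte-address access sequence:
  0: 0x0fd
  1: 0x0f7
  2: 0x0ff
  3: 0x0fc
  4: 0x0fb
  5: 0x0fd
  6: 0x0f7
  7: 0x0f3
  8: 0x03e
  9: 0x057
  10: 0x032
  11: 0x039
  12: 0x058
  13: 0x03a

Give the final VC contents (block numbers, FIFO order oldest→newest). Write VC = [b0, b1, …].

VC = [15, 5]

  [0] addr=0xfd blk=15 s=1: MISS | VC []
  [1] addr=0xf7 blk=15 s=1: L1-HIT | VC []
  [2] addr=0xff blk=15 s=1: L1-HIT | VC []
  [3] addr=0xfc blk=15 s=1: L1-HIT | VC []
  [4] addr=0xfb blk=15 s=1: L1-HIT | VC []
  [5] addr=0xfd blk=15 s=1: L1-HIT | VC []
  [6] addr=0xf7 blk=15 s=1: L1-HIT | VC []
  [7] addr=0xf3 blk=15 s=1: L1-HIT | VC []
  [8] addr=0x3e blk=3 s=1: MISS | VC [15]
  [9] addr=0x57 blk=5 s=1: MISS | VC [15, 3]
  [10] addr=0x32 blk=3 s=1: VC-HIT | VC [15, 5]
  [11] addr=0x39 blk=3 s=1: L1-HIT | VC [15, 5]
  [12] addr=0x58 blk=5 s=1: VC-HIT | VC [15, 3]
  [13] addr=0x3a blk=3 s=1: VC-HIT | VC [15, 5]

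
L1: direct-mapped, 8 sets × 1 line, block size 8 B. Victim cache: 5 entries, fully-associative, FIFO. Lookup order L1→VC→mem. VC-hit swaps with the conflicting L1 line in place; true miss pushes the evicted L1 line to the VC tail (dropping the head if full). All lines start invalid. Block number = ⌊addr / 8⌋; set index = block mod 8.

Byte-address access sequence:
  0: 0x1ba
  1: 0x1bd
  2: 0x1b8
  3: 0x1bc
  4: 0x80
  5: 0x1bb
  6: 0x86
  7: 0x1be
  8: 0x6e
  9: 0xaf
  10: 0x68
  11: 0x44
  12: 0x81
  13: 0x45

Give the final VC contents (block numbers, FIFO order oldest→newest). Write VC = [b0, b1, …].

#0 0x1ba→b55/s7 MISS; vc=[]
#1 0x1bd→b55/s7 L1-HIT; vc=[]
#2 0x1b8→b55/s7 L1-HIT; vc=[]
#3 0x1bc→b55/s7 L1-HIT; vc=[]
#4 0x80→b16/s0 MISS; vc=[]
#5 0x1bb→b55/s7 L1-HIT; vc=[]
#6 0x86→b16/s0 L1-HIT; vc=[]
#7 0x1be→b55/s7 L1-HIT; vc=[]
#8 0x6e→b13/s5 MISS; vc=[]
#9 0xaf→b21/s5 MISS; vc=[13]
#10 0x68→b13/s5 VC-HIT; vc=[21]
#11 0x44→b8/s0 MISS; vc=[21,16]
#12 0x81→b16/s0 VC-HIT; vc=[21,8]
#13 0x45→b8/s0 VC-HIT; vc=[21,16]

VC = [21, 16]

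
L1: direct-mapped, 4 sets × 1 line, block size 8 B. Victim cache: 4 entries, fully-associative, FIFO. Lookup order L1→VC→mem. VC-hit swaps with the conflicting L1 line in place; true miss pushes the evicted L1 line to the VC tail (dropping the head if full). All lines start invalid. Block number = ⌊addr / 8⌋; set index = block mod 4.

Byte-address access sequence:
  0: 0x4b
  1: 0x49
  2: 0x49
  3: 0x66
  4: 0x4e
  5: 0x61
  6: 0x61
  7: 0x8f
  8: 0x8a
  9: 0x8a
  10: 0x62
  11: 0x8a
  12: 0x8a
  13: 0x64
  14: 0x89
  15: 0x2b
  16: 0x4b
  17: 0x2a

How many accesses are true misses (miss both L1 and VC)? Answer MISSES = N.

MISSES = 4

  [0] addr=0x4b blk=9 s=1: MISS | VC []
  [1] addr=0x49 blk=9 s=1: L1-HIT | VC []
  [2] addr=0x49 blk=9 s=1: L1-HIT | VC []
  [3] addr=0x66 blk=12 s=0: MISS | VC []
  [4] addr=0x4e blk=9 s=1: L1-HIT | VC []
  [5] addr=0x61 blk=12 s=0: L1-HIT | VC []
  [6] addr=0x61 blk=12 s=0: L1-HIT | VC []
  [7] addr=0x8f blk=17 s=1: MISS | VC [9]
  [8] addr=0x8a blk=17 s=1: L1-HIT | VC [9]
  [9] addr=0x8a blk=17 s=1: L1-HIT | VC [9]
  [10] addr=0x62 blk=12 s=0: L1-HIT | VC [9]
  [11] addr=0x8a blk=17 s=1: L1-HIT | VC [9]
  [12] addr=0x8a blk=17 s=1: L1-HIT | VC [9]
  [13] addr=0x64 blk=12 s=0: L1-HIT | VC [9]
  [14] addr=0x89 blk=17 s=1: L1-HIT | VC [9]
  [15] addr=0x2b blk=5 s=1: MISS | VC [9, 17]
  [16] addr=0x4b blk=9 s=1: VC-HIT | VC [5, 17]
  [17] addr=0x2a blk=5 s=1: VC-HIT | VC [9, 17]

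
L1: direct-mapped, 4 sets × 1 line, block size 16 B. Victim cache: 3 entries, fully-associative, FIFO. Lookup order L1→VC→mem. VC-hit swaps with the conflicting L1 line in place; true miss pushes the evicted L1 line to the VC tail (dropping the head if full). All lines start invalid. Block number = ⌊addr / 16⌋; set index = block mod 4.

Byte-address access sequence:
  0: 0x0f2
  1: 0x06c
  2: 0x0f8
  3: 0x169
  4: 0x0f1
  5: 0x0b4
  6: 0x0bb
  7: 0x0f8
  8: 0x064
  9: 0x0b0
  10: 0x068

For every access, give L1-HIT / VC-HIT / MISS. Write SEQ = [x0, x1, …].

0: 0xf2 (blk 15, set 3) → MISS  vc=[]
1: 0x6c (blk 6, set 2) → MISS  vc=[]
2: 0xf8 (blk 15, set 3) → L1-HIT  vc=[]
3: 0x169 (blk 22, set 2) → MISS  vc=[6]
4: 0xf1 (blk 15, set 3) → L1-HIT  vc=[6]
5: 0xb4 (blk 11, set 3) → MISS  vc=[6, 15]
6: 0xbb (blk 11, set 3) → L1-HIT  vc=[6, 15]
7: 0xf8 (blk 15, set 3) → VC-HIT  vc=[6, 11]
8: 0x64 (blk 6, set 2) → VC-HIT  vc=[22, 11]
9: 0xb0 (blk 11, set 3) → VC-HIT  vc=[22, 15]
10: 0x68 (blk 6, set 2) → L1-HIT  vc=[22, 15]

SEQ = [MISS, MISS, L1-HIT, MISS, L1-HIT, MISS, L1-HIT, VC-HIT, VC-HIT, VC-HIT, L1-HIT]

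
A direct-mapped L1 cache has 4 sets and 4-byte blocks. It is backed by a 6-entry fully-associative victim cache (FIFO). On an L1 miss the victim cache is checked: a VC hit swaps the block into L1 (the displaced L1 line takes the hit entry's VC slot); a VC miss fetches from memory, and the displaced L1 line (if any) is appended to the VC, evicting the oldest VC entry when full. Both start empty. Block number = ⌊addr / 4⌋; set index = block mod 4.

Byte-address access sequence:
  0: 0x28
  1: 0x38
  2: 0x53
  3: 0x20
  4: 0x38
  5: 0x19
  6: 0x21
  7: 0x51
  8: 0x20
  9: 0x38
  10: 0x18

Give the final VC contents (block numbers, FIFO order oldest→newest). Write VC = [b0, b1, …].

VC = [10, 20, 14]

  [0] addr=0x28 blk=10 s=2: MISS | VC []
  [1] addr=0x38 blk=14 s=2: MISS | VC [10]
  [2] addr=0x53 blk=20 s=0: MISS | VC [10]
  [3] addr=0x20 blk=8 s=0: MISS | VC [10, 20]
  [4] addr=0x38 blk=14 s=2: L1-HIT | VC [10, 20]
  [5] addr=0x19 blk=6 s=2: MISS | VC [10, 20, 14]
  [6] addr=0x21 blk=8 s=0: L1-HIT | VC [10, 20, 14]
  [7] addr=0x51 blk=20 s=0: VC-HIT | VC [10, 8, 14]
  [8] addr=0x20 blk=8 s=0: VC-HIT | VC [10, 20, 14]
  [9] addr=0x38 blk=14 s=2: VC-HIT | VC [10, 20, 6]
  [10] addr=0x18 blk=6 s=2: VC-HIT | VC [10, 20, 14]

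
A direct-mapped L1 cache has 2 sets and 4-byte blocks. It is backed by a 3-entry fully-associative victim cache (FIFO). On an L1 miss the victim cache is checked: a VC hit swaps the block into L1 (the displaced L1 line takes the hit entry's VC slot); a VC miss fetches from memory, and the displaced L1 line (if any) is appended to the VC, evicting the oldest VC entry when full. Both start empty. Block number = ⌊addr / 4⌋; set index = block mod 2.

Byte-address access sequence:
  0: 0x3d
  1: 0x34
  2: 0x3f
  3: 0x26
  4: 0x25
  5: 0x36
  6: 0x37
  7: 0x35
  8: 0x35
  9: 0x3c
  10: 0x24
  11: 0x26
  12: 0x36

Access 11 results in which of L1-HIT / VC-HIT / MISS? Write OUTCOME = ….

#0 0x3d→b15/s1 MISS; vc=[]
#1 0x34→b13/s1 MISS; vc=[15]
#2 0x3f→b15/s1 VC-HIT; vc=[13]
#3 0x26→b9/s1 MISS; vc=[13,15]
#4 0x25→b9/s1 L1-HIT; vc=[13,15]
#5 0x36→b13/s1 VC-HIT; vc=[9,15]
#6 0x37→b13/s1 L1-HIT; vc=[9,15]
#7 0x35→b13/s1 L1-HIT; vc=[9,15]
#8 0x35→b13/s1 L1-HIT; vc=[9,15]
#9 0x3c→b15/s1 VC-HIT; vc=[9,13]
#10 0x24→b9/s1 VC-HIT; vc=[15,13]
#11 0x26→b9/s1 L1-HIT; vc=[15,13]
#12 0x36→b13/s1 VC-HIT; vc=[15,9]

OUTCOME = L1-HIT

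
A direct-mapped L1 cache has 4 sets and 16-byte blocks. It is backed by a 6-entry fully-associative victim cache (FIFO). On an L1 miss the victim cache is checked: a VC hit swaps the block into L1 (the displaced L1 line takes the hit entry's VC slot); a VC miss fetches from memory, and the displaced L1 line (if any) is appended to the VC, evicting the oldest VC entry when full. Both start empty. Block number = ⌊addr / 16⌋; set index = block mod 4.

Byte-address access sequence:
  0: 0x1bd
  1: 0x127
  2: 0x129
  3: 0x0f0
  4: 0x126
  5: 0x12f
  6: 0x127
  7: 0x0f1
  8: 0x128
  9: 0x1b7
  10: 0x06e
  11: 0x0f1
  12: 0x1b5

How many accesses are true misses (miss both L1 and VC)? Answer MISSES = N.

MISSES = 4

  [0] addr=0x1bd blk=27 s=3: MISS | VC []
  [1] addr=0x127 blk=18 s=2: MISS | VC []
  [2] addr=0x129 blk=18 s=2: L1-HIT | VC []
  [3] addr=0xf0 blk=15 s=3: MISS | VC [27]
  [4] addr=0x126 blk=18 s=2: L1-HIT | VC [27]
  [5] addr=0x12f blk=18 s=2: L1-HIT | VC [27]
  [6] addr=0x127 blk=18 s=2: L1-HIT | VC [27]
  [7] addr=0xf1 blk=15 s=3: L1-HIT | VC [27]
  [8] addr=0x128 blk=18 s=2: L1-HIT | VC [27]
  [9] addr=0x1b7 blk=27 s=3: VC-HIT | VC [15]
  [10] addr=0x6e blk=6 s=2: MISS | VC [15, 18]
  [11] addr=0xf1 blk=15 s=3: VC-HIT | VC [27, 18]
  [12] addr=0x1b5 blk=27 s=3: VC-HIT | VC [15, 18]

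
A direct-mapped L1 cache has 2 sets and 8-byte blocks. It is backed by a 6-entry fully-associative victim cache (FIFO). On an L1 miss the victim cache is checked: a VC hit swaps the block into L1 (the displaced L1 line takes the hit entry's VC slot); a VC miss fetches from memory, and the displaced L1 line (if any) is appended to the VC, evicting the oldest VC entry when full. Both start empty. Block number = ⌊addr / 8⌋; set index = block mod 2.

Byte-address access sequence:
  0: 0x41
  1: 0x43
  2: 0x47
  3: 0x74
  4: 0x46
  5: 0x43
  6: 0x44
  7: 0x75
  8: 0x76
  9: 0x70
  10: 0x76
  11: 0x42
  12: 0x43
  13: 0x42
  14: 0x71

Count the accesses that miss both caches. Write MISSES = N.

0: 0x41 (blk 8, set 0) → MISS  vc=[]
1: 0x43 (blk 8, set 0) → L1-HIT  vc=[]
2: 0x47 (blk 8, set 0) → L1-HIT  vc=[]
3: 0x74 (blk 14, set 0) → MISS  vc=[8]
4: 0x46 (blk 8, set 0) → VC-HIT  vc=[14]
5: 0x43 (blk 8, set 0) → L1-HIT  vc=[14]
6: 0x44 (blk 8, set 0) → L1-HIT  vc=[14]
7: 0x75 (blk 14, set 0) → VC-HIT  vc=[8]
8: 0x76 (blk 14, set 0) → L1-HIT  vc=[8]
9: 0x70 (blk 14, set 0) → L1-HIT  vc=[8]
10: 0x76 (blk 14, set 0) → L1-HIT  vc=[8]
11: 0x42 (blk 8, set 0) → VC-HIT  vc=[14]
12: 0x43 (blk 8, set 0) → L1-HIT  vc=[14]
13: 0x42 (blk 8, set 0) → L1-HIT  vc=[14]
14: 0x71 (blk 14, set 0) → VC-HIT  vc=[8]

MISSES = 2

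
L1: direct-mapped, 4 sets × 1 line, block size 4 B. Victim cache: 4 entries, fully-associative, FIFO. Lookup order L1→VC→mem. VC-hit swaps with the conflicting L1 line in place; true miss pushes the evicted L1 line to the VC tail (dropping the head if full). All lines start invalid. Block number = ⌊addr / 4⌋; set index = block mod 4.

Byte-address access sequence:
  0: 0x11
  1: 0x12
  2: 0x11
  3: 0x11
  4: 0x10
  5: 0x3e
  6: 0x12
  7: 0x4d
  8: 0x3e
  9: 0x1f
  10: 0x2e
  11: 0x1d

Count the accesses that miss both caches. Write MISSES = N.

#0 0x11→b4/s0 MISS; vc=[]
#1 0x12→b4/s0 L1-HIT; vc=[]
#2 0x11→b4/s0 L1-HIT; vc=[]
#3 0x11→b4/s0 L1-HIT; vc=[]
#4 0x10→b4/s0 L1-HIT; vc=[]
#5 0x3e→b15/s3 MISS; vc=[]
#6 0x12→b4/s0 L1-HIT; vc=[]
#7 0x4d→b19/s3 MISS; vc=[15]
#8 0x3e→b15/s3 VC-HIT; vc=[19]
#9 0x1f→b7/s3 MISS; vc=[19,15]
#10 0x2e→b11/s3 MISS; vc=[19,15,7]
#11 0x1d→b7/s3 VC-HIT; vc=[19,15,11]

MISSES = 5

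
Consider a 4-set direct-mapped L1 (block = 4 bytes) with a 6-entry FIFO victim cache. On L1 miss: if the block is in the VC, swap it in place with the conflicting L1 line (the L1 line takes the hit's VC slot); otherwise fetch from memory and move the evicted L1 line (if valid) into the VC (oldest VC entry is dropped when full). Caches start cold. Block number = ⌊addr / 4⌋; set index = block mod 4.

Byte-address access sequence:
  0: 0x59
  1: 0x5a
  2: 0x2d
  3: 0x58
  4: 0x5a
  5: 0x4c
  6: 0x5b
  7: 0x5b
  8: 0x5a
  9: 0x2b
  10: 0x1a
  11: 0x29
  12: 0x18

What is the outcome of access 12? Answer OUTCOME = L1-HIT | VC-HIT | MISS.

OUTCOME = VC-HIT

  [0] addr=0x59 blk=22 s=2: MISS | VC []
  [1] addr=0x5a blk=22 s=2: L1-HIT | VC []
  [2] addr=0x2d blk=11 s=3: MISS | VC []
  [3] addr=0x58 blk=22 s=2: L1-HIT | VC []
  [4] addr=0x5a blk=22 s=2: L1-HIT | VC []
  [5] addr=0x4c blk=19 s=3: MISS | VC [11]
  [6] addr=0x5b blk=22 s=2: L1-HIT | VC [11]
  [7] addr=0x5b blk=22 s=2: L1-HIT | VC [11]
  [8] addr=0x5a blk=22 s=2: L1-HIT | VC [11]
  [9] addr=0x2b blk=10 s=2: MISS | VC [11, 22]
  [10] addr=0x1a blk=6 s=2: MISS | VC [11, 22, 10]
  [11] addr=0x29 blk=10 s=2: VC-HIT | VC [11, 22, 6]
  [12] addr=0x18 blk=6 s=2: VC-HIT | VC [11, 22, 10]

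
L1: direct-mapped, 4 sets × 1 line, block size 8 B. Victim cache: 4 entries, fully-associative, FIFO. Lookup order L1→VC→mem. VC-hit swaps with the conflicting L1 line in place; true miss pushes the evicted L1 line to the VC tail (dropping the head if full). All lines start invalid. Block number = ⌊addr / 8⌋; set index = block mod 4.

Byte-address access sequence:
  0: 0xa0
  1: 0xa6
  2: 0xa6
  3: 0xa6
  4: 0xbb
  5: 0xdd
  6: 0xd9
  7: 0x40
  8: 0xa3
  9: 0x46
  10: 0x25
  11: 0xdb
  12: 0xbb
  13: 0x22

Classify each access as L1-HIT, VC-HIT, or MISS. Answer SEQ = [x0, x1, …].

0: 0xa0 (blk 20, set 0) → MISS  vc=[]
1: 0xa6 (blk 20, set 0) → L1-HIT  vc=[]
2: 0xa6 (blk 20, set 0) → L1-HIT  vc=[]
3: 0xa6 (blk 20, set 0) → L1-HIT  vc=[]
4: 0xbb (blk 23, set 3) → MISS  vc=[]
5: 0xdd (blk 27, set 3) → MISS  vc=[23]
6: 0xd9 (blk 27, set 3) → L1-HIT  vc=[23]
7: 0x40 (blk 8, set 0) → MISS  vc=[23, 20]
8: 0xa3 (blk 20, set 0) → VC-HIT  vc=[23, 8]
9: 0x46 (blk 8, set 0) → VC-HIT  vc=[23, 20]
10: 0x25 (blk 4, set 0) → MISS  vc=[23, 20, 8]
11: 0xdb (blk 27, set 3) → L1-HIT  vc=[23, 20, 8]
12: 0xbb (blk 23, set 3) → VC-HIT  vc=[27, 20, 8]
13: 0x22 (blk 4, set 0) → L1-HIT  vc=[27, 20, 8]

SEQ = [MISS, L1-HIT, L1-HIT, L1-HIT, MISS, MISS, L1-HIT, MISS, VC-HIT, VC-HIT, MISS, L1-HIT, VC-HIT, L1-HIT]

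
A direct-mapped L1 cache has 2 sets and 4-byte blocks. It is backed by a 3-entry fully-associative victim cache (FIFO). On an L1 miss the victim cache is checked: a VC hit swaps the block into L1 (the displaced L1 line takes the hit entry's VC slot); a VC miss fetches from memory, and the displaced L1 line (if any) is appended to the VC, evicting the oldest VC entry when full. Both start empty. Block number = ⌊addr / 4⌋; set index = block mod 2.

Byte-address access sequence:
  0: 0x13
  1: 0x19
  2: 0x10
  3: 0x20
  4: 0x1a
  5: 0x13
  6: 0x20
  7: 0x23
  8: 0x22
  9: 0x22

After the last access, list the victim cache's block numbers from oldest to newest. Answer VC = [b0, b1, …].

0: 0x13 (blk 4, set 0) → MISS  vc=[]
1: 0x19 (blk 6, set 0) → MISS  vc=[4]
2: 0x10 (blk 4, set 0) → VC-HIT  vc=[6]
3: 0x20 (blk 8, set 0) → MISS  vc=[6, 4]
4: 0x1a (blk 6, set 0) → VC-HIT  vc=[8, 4]
5: 0x13 (blk 4, set 0) → VC-HIT  vc=[8, 6]
6: 0x20 (blk 8, set 0) → VC-HIT  vc=[4, 6]
7: 0x23 (blk 8, set 0) → L1-HIT  vc=[4, 6]
8: 0x22 (blk 8, set 0) → L1-HIT  vc=[4, 6]
9: 0x22 (blk 8, set 0) → L1-HIT  vc=[4, 6]

VC = [4, 6]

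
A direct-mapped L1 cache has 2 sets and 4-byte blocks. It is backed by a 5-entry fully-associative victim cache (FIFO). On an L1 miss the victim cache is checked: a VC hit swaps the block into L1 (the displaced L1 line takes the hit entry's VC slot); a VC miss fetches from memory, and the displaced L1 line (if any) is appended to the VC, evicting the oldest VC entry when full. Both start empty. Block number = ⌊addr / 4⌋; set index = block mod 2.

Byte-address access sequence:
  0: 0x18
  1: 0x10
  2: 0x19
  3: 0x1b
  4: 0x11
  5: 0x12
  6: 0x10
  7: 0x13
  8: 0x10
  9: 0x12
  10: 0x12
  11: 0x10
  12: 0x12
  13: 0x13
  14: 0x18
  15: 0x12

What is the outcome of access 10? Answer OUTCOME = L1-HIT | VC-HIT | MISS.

OUTCOME = L1-HIT

  [0] addr=0x18 blk=6 s=0: MISS | VC []
  [1] addr=0x10 blk=4 s=0: MISS | VC [6]
  [2] addr=0x19 blk=6 s=0: VC-HIT | VC [4]
  [3] addr=0x1b blk=6 s=0: L1-HIT | VC [4]
  [4] addr=0x11 blk=4 s=0: VC-HIT | VC [6]
  [5] addr=0x12 blk=4 s=0: L1-HIT | VC [6]
  [6] addr=0x10 blk=4 s=0: L1-HIT | VC [6]
  [7] addr=0x13 blk=4 s=0: L1-HIT | VC [6]
  [8] addr=0x10 blk=4 s=0: L1-HIT | VC [6]
  [9] addr=0x12 blk=4 s=0: L1-HIT | VC [6]
  [10] addr=0x12 blk=4 s=0: L1-HIT | VC [6]
  [11] addr=0x10 blk=4 s=0: L1-HIT | VC [6]
  [12] addr=0x12 blk=4 s=0: L1-HIT | VC [6]
  [13] addr=0x13 blk=4 s=0: L1-HIT | VC [6]
  [14] addr=0x18 blk=6 s=0: VC-HIT | VC [4]
  [15] addr=0x12 blk=4 s=0: VC-HIT | VC [6]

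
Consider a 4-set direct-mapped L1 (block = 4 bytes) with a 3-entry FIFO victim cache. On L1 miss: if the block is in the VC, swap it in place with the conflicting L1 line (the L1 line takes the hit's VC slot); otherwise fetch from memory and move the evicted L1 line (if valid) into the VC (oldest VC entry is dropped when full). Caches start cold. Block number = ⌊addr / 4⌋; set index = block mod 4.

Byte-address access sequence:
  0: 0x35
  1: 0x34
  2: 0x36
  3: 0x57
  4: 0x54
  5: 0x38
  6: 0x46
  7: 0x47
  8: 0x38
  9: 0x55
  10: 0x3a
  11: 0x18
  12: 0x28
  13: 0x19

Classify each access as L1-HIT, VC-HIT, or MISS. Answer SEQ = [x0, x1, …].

0: 0x35 (blk 13, set 1) → MISS  vc=[]
1: 0x34 (blk 13, set 1) → L1-HIT  vc=[]
2: 0x36 (blk 13, set 1) → L1-HIT  vc=[]
3: 0x57 (blk 21, set 1) → MISS  vc=[13]
4: 0x54 (blk 21, set 1) → L1-HIT  vc=[13]
5: 0x38 (blk 14, set 2) → MISS  vc=[13]
6: 0x46 (blk 17, set 1) → MISS  vc=[13, 21]
7: 0x47 (blk 17, set 1) → L1-HIT  vc=[13, 21]
8: 0x38 (blk 14, set 2) → L1-HIT  vc=[13, 21]
9: 0x55 (blk 21, set 1) → VC-HIT  vc=[13, 17]
10: 0x3a (blk 14, set 2) → L1-HIT  vc=[13, 17]
11: 0x18 (blk 6, set 2) → MISS  vc=[13, 17, 14]
12: 0x28 (blk 10, set 2) → MISS  vc=[17, 14, 6]
13: 0x19 (blk 6, set 2) → VC-HIT  vc=[17, 14, 10]

SEQ = [MISS, L1-HIT, L1-HIT, MISS, L1-HIT, MISS, MISS, L1-HIT, L1-HIT, VC-HIT, L1-HIT, MISS, MISS, VC-HIT]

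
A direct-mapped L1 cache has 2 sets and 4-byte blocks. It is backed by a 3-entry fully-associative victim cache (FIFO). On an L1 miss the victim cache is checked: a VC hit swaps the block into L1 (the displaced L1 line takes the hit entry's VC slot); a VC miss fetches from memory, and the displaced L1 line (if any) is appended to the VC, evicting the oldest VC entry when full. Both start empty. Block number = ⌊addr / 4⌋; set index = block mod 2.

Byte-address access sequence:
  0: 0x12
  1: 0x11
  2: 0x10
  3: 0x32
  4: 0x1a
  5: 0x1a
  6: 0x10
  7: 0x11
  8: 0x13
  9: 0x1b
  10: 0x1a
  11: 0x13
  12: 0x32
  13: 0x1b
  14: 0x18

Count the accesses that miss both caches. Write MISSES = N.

#0 0x12→b4/s0 MISS; vc=[]
#1 0x11→b4/s0 L1-HIT; vc=[]
#2 0x10→b4/s0 L1-HIT; vc=[]
#3 0x32→b12/s0 MISS; vc=[4]
#4 0x1a→b6/s0 MISS; vc=[4,12]
#5 0x1a→b6/s0 L1-HIT; vc=[4,12]
#6 0x10→b4/s0 VC-HIT; vc=[6,12]
#7 0x11→b4/s0 L1-HIT; vc=[6,12]
#8 0x13→b4/s0 L1-HIT; vc=[6,12]
#9 0x1b→b6/s0 VC-HIT; vc=[4,12]
#10 0x1a→b6/s0 L1-HIT; vc=[4,12]
#11 0x13→b4/s0 VC-HIT; vc=[6,12]
#12 0x32→b12/s0 VC-HIT; vc=[6,4]
#13 0x1b→b6/s0 VC-HIT; vc=[12,4]
#14 0x18→b6/s0 L1-HIT; vc=[12,4]

MISSES = 3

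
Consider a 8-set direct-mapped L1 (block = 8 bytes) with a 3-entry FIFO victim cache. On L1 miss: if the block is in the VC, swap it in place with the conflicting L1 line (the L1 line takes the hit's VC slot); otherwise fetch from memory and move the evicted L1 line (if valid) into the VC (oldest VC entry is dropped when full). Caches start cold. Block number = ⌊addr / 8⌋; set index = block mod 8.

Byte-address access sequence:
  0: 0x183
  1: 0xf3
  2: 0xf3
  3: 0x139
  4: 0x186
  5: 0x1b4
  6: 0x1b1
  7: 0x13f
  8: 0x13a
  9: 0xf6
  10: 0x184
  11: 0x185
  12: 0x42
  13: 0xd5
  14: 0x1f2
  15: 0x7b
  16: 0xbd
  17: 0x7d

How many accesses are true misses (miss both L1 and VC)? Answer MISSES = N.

  [0] addr=0x183 blk=48 s=0: MISS | VC []
  [1] addr=0xf3 blk=30 s=6: MISS | VC []
  [2] addr=0xf3 blk=30 s=6: L1-HIT | VC []
  [3] addr=0x139 blk=39 s=7: MISS | VC []
  [4] addr=0x186 blk=48 s=0: L1-HIT | VC []
  [5] addr=0x1b4 blk=54 s=6: MISS | VC [30]
  [6] addr=0x1b1 blk=54 s=6: L1-HIT | VC [30]
  [7] addr=0x13f blk=39 s=7: L1-HIT | VC [30]
  [8] addr=0x13a blk=39 s=7: L1-HIT | VC [30]
  [9] addr=0xf6 blk=30 s=6: VC-HIT | VC [54]
  [10] addr=0x184 blk=48 s=0: L1-HIT | VC [54]
  [11] addr=0x185 blk=48 s=0: L1-HIT | VC [54]
  [12] addr=0x42 blk=8 s=0: MISS | VC [54, 48]
  [13] addr=0xd5 blk=26 s=2: MISS | VC [54, 48]
  [14] addr=0x1f2 blk=62 s=6: MISS | VC [54, 48, 30]
  [15] addr=0x7b blk=15 s=7: MISS | VC [48, 30, 39]
  [16] addr=0xbd blk=23 s=7: MISS | VC [30, 39, 15]
  [17] addr=0x7d blk=15 s=7: VC-HIT | VC [30, 39, 23]

MISSES = 9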